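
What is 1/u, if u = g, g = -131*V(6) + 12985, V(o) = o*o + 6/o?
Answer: 1/8138 ≈ 0.00012288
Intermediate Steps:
V(o) = o² + 6/o
g = 8138 (g = -131*(6 + 6³)/6 + 12985 = -131*(6 + 216)/6 + 12985 = -131*222/6 + 12985 = -131*37 + 12985 = -4847 + 12985 = 8138)
u = 8138
1/u = 1/8138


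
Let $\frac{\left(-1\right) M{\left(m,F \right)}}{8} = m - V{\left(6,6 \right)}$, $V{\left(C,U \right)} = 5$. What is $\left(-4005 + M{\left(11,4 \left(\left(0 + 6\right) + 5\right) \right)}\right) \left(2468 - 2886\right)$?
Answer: $1694154$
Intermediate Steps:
$M{\left(m,F \right)} = 40 - 8 m$ ($M{\left(m,F \right)} = - 8 \left(m - 5\right) = - 8 \left(-5 + m\right) = 40 - 8 m$)
$\left(-4005 + M{\left(11,4 \left(\left(0 + 6\right) + 5\right) \right)}\right) \left(2468 - 2886\right) = \left(-4005 + \left(40 - 88\right)\right) \left(2468 - 2886\right) = \left(-4005 + \left(40 - 88\right)\right) \left(-418\right) = \left(-4005 - 48\right) \left(-418\right) = \left(-4053\right) \left(-418\right) = 1694154$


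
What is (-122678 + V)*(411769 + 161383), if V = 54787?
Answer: -38911862432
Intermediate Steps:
(-122678 + V)*(411769 + 161383) = (-122678 + 54787)*(411769 + 161383) = -67891*573152 = -38911862432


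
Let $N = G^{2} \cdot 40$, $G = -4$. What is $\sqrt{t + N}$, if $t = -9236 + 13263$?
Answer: $\sqrt{4667} \approx 68.315$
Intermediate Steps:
$t = 4027$
$N = 640$ ($N = \left(-4\right)^{2} \cdot 40 = 16 \cdot 40 = 640$)
$\sqrt{t + N} = \sqrt{4027 + 640} = \sqrt{4667}$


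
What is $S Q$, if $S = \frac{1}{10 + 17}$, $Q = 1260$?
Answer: $\frac{140}{3} \approx 46.667$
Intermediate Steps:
$S = \frac{1}{27} \approx 0.037037$
$S Q = \frac{1}{27} \cdot 1260 = \frac{140}{3}$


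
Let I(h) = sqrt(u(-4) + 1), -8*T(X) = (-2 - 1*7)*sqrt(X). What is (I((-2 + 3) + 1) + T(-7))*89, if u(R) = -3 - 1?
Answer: I*(89*sqrt(3) + 801*sqrt(7)/8) ≈ 419.06*I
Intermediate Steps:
u(R) = -4
T(X) = 9*sqrt(X)/8 (T(X) = -(-2 - 1*7)*sqrt(X)/8 = -(-2 - 7)*sqrt(X)/8 = -(-9)*sqrt(X)/8 = 9*sqrt(X)/8)
I(h) = I*sqrt(3) (I(h) = sqrt(-4 + 1) = sqrt(-3) = I*sqrt(3))
(I((-2 + 3) + 1) + T(-7))*89 = (I*sqrt(3) + 9*sqrt(-7)/8)*89 = (I*sqrt(3) + 9*(I*sqrt(7))/8)*89 = (I*sqrt(3) + 9*I*sqrt(7)/8)*89 = 89*I*sqrt(3) + 801*I*sqrt(7)/8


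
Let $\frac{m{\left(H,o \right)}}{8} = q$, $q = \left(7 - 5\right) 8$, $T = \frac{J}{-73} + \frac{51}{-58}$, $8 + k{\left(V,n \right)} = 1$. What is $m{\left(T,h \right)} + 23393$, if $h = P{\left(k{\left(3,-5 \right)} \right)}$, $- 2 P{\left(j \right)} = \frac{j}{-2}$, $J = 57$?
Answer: $23521$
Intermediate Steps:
$k{\left(V,n \right)} = -7$ ($k{\left(V,n \right)} = -8 + 1 = -7$)
$T = - \frac{7029}{4234}$ ($T = \frac{57}{-73} + \frac{51}{-58} = 57 \left(- \frac{1}{73}\right) + 51 \left(- \frac{1}{58}\right) = - \frac{57}{73} - \frac{51}{58} = - \frac{7029}{4234} \approx -1.6601$)
$P{\left(j \right)} = \frac{j}{4}$ ($P{\left(j \right)} = - \frac{j \frac{1}{-2}}{2} = - \frac{j \left(- \frac{1}{2}\right)}{2} = - \frac{\left(- \frac{1}{2}\right) j}{2} = \frac{j}{4}$)
$h = - \frac{7}{4}$ ($h = \frac{1}{4} \left(-7\right) = - \frac{7}{4} \approx -1.75$)
$q = 16$ ($q = 2 \cdot 8 = 16$)
$m{\left(H,o \right)} = 128$ ($m{\left(H,o \right)} = 8 \cdot 16 = 128$)
$m{\left(T,h \right)} + 23393 = 128 + 23393 = 23521$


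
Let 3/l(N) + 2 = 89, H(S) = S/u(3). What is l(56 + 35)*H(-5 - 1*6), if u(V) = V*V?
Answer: -11/261 ≈ -0.042146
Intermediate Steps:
u(V) = V²
H(S) = S/9 (H(S) = S/(3²) = S/9)
l(N) = 1/29 (l(N) = 3/(-2 + 89) = 3/87 = 3*(1/87) = 1/29)
l(56 + 35)*H(-5 - 1*6) = ((-5 - 1*6)/9)/29 = ((-5 - 6)/9)/29 = ((⅑)*(-11))/29 = (1/29)*(-11/9) = -11/261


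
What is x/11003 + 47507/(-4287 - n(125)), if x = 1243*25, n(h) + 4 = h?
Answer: -385740921/48501224 ≈ -7.9532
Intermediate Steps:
n(h) = -4 + h
x = 31075
x/11003 + 47507/(-4287 - n(125)) = 31075/11003 + 47507/(-4287 - (-4 + 125)) = 31075*(1/11003) + 47507/(-4287 - 1*121) = 31075/11003 + 47507/(-4287 - 121) = 31075/11003 + 47507/(-4408) = 31075/11003 + 47507*(-1/4408) = 31075/11003 - 47507/4408 = -385740921/48501224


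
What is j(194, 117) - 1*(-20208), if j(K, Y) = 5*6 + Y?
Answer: 20355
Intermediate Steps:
j(K, Y) = 30 + Y
j(194, 117) - 1*(-20208) = (30 + 117) - 1*(-20208) = 147 + 20208 = 20355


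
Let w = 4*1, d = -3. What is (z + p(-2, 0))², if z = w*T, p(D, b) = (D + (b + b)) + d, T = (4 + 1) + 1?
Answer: 361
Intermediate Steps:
w = 4
T = 6 (T = 5 + 1 = 6)
p(D, b) = -3 + D + 2*b (p(D, b) = (D + (b + b)) - 3 = (D + 2*b) - 3 = -3 + D + 2*b)
z = 24 (z = 4*6 = 24)
(z + p(-2, 0))² = (24 + (-3 - 2 + 2*0))² = (24 + (-3 - 2 + 0))² = (24 - 5)² = 19² = 361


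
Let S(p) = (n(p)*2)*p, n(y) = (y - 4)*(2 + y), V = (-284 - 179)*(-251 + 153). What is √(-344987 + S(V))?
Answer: √186823734876773 ≈ 1.3668e+7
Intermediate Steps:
V = 45374 (V = -463*(-98) = 45374)
n(y) = (-4 + y)*(2 + y)
S(p) = p*(-16 - 4*p + 2*p²) (S(p) = ((-8 + p² - 2*p)*2)*p = (-16 - 4*p + 2*p²)*p = p*(-16 - 4*p + 2*p²))
√(-344987 + S(V)) = √(-344987 + 2*45374*(-8 + 45374² - 2*45374)) = √(-344987 + 2*45374*(-8 + 2058799876 - 90748)) = √(-344987 + 2*45374*2058709120) = √(-344987 + 186823735221760) = √186823734876773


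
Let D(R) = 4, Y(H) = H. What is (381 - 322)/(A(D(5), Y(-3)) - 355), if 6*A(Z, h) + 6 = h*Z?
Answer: -59/358 ≈ -0.16480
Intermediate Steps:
A(Z, h) = -1 + Z*h/6 (A(Z, h) = -1 + (h*Z)/6 = -1 + (Z*h)/6 = -1 + Z*h/6)
(381 - 322)/(A(D(5), Y(-3)) - 355) = (381 - 322)/((-1 + (1/6)*4*(-3)) - 355) = 59/((-1 - 2) - 355) = 59/(-3 - 355) = 59/(-358) = 59*(-1/358) = -59/358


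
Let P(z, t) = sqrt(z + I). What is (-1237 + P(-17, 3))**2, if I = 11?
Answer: (1237 - I*sqrt(6))**2 ≈ 1.5302e+6 - 6060.0*I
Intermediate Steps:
P(z, t) = sqrt(11 + z) (P(z, t) = sqrt(z + 11) = sqrt(11 + z))
(-1237 + P(-17, 3))**2 = (-1237 + sqrt(11 - 17))**2 = (-1237 + sqrt(-6))**2 = (-1237 + I*sqrt(6))**2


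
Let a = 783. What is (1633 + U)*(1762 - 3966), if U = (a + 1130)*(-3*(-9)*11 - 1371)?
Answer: 4524655516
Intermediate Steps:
U = -2054562 (U = (783 + 1130)*(-3*(-9)*11 - 1371) = 1913*(27*11 - 1371) = 1913*(297 - 1371) = 1913*(-1074) = -2054562)
(1633 + U)*(1762 - 3966) = (1633 - 2054562)*(1762 - 3966) = -2052929*(-2204) = 4524655516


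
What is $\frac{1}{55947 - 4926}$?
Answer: $\frac{1}{51021} \approx 1.96 \cdot 10^{-5}$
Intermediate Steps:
$\frac{1}{55947 - 4926} = \frac{1}{51021}$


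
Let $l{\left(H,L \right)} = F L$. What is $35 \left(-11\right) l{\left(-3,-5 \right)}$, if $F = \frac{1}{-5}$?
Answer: $-385$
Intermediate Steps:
$F = - \frac{1}{5} \approx -0.2$
$l{\left(H,L \right)} = - \frac{L}{5}$
$35 \left(-11\right) l{\left(-3,-5 \right)} = 35 \left(-11\right) \left(\left(- \frac{1}{5}\right) \left(-5\right)\right) = \left(-385\right) 1 = -385$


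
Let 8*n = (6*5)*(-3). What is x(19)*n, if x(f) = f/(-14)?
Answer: 855/56 ≈ 15.268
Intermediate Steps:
x(f) = -f/14 (x(f) = f*(-1/14) = -f/14)
n = -45/4 (n = ((6*5)*(-3))/8 = (30*(-3))/8 = (1/8)*(-90) = -45/4 ≈ -11.250)
x(19)*n = -1/14*19*(-45/4) = -19/14*(-45/4) = 855/56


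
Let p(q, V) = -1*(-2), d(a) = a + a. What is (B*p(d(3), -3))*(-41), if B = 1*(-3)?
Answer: 246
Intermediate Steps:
d(a) = 2*a
B = -3
p(q, V) = 2
(B*p(d(3), -3))*(-41) = -3*2*(-41) = -6*(-41) = 246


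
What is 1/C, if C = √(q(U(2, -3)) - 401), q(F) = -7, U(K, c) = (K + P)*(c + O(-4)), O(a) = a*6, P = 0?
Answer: -I*√102/204 ≈ -0.049507*I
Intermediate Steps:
O(a) = 6*a
U(K, c) = K*(-24 + c) (U(K, c) = (K + 0)*(c + 6*(-4)) = K*(c - 24) = K*(-24 + c))
C = 2*I*√102 (C = √(-7 - 401) = √(-408) = 2*I*√102 ≈ 20.199*I)
1/C = 1/(2*I*√102) = -I*√102/204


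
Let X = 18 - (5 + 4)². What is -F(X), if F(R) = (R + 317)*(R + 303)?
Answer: -60960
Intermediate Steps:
X = -63 (X = 18 - 1*9² = 18 - 1*81 = 18 - 81 = -63)
F(R) = (303 + R)*(317 + R) (F(R) = (317 + R)*(303 + R) = (303 + R)*(317 + R))
-F(X) = -(96051 + (-63)² + 620*(-63)) = -(96051 + 3969 - 39060) = -1*60960 = -60960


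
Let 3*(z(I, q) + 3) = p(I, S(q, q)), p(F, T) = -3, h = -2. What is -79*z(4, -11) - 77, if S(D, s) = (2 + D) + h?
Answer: 239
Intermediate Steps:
S(D, s) = D (S(D, s) = (2 + D) - 2 = D)
z(I, q) = -4 (z(I, q) = -3 + (⅓)*(-3) = -3 - 1 = -4)
-79*z(4, -11) - 77 = -79*(-4) - 77 = 316 - 77 = 239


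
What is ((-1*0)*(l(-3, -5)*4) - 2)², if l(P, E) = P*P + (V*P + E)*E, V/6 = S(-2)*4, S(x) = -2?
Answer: 4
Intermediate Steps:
V = -48 (V = 6*(-2*4) = 6*(-8) = -48)
l(P, E) = P² + E*(E - 48*P) (l(P, E) = P*P + (-48*P + E)*E = P² + (E - 48*P)*E = P² + E*(E - 48*P))
((-1*0)*(l(-3, -5)*4) - 2)² = ((-1*0)*(((-5)² + (-3)² - 48*(-5)*(-3))*4) - 2)² = (0*((25 + 9 - 720)*4) - 2)² = (0*(-686*4) - 2)² = (0*(-2744) - 2)² = (0 - 2)² = (-2)² = 4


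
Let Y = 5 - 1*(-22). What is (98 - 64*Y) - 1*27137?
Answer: -28767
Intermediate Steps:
Y = 27 (Y = 5 + 22 = 27)
(98 - 64*Y) - 1*27137 = (98 - 64*27) - 1*27137 = (98 - 1728) - 27137 = -1630 - 27137 = -28767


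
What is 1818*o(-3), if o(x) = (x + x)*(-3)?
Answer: 32724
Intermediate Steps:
o(x) = -6*x (o(x) = (2*x)*(-3) = -6*x)
1818*o(-3) = 1818*(-6*(-3)) = 1818*18 = 32724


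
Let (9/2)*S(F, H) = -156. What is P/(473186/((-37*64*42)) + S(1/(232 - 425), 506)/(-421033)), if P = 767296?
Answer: -2294996478799872/14230248095 ≈ -1.6128e+5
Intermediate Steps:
S(F, H) = -104/3 (S(F, H) = (2/9)*(-156) = -104/3)
P/(473186/((-37*64*42)) + S(1/(232 - 425), 506)/(-421033)) = 767296/(473186/((-37*64*42)) - 104/3/(-421033)) = 767296/(473186/((-2368*42)) - 104/3*(-1/421033)) = 767296/(473186/(-99456) + 104/1263099) = 767296/(473186*(-1/99456) + 104/1263099) = 767296/(-33799/7104 + 104/1263099) = 767296/(-14230248095/2991018432) = 767296*(-2991018432/14230248095) = -2294996478799872/14230248095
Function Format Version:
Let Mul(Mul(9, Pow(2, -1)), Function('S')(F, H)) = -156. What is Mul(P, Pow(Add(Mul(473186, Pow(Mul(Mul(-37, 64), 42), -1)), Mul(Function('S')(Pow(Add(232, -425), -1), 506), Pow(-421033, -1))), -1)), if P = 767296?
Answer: Rational(-2294996478799872, 14230248095) ≈ -1.6128e+5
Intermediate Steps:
Function('S')(F, H) = Rational(-104, 3) (Function('S')(F, H) = Mul(Rational(2, 9), -156) = Rational(-104, 3))
Mul(P, Pow(Add(Mul(473186, Pow(Mul(Mul(-37, 64), 42), -1)), Mul(Function('S')(Pow(Add(232, -425), -1), 506), Pow(-421033, -1))), -1)) = Mul(767296, Pow(Add(Mul(473186, Pow(Mul(Mul(-37, 64), 42), -1)), Mul(Rational(-104, 3), Pow(-421033, -1))), -1)) = Mul(767296, Pow(Add(Mul(473186, Pow(Mul(-2368, 42), -1)), Mul(Rational(-104, 3), Rational(-1, 421033))), -1)) = Mul(767296, Pow(Add(Mul(473186, Pow(-99456, -1)), Rational(104, 1263099)), -1)) = Mul(767296, Pow(Add(Mul(473186, Rational(-1, 99456)), Rational(104, 1263099)), -1)) = Mul(767296, Pow(Add(Rational(-33799, 7104), Rational(104, 1263099)), -1)) = Mul(767296, Pow(Rational(-14230248095, 2991018432), -1)) = Mul(767296, Rational(-2991018432, 14230248095)) = Rational(-2294996478799872, 14230248095)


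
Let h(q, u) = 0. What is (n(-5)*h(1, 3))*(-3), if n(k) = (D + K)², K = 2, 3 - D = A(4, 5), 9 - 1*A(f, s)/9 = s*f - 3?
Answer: 0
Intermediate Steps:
A(f, s) = 108 - 9*f*s (A(f, s) = 81 - 9*(s*f - 3) = 81 - 9*(f*s - 3) = 81 - 9*(-3 + f*s) = 81 + (27 - 9*f*s) = 108 - 9*f*s)
D = 75 (D = 3 - (108 - 9*4*5) = 3 - (108 - 180) = 3 - 1*(-72) = 3 + 72 = 75)
n(k) = 5929 (n(k) = (75 + 2)² = 77² = 5929)
(n(-5)*h(1, 3))*(-3) = (5929*0)*(-3) = 0*(-3) = 0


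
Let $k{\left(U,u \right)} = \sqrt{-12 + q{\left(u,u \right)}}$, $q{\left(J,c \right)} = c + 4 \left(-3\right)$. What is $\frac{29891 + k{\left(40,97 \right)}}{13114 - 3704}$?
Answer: $\frac{29891}{9410} + \frac{\sqrt{73}}{9410} \approx 3.1774$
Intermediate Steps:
$q{\left(J,c \right)} = -12 + c$ ($q{\left(J,c \right)} = c - 12 = -12 + c$)
$k{\left(U,u \right)} = \sqrt{-24 + u}$ ($k{\left(U,u \right)} = \sqrt{-12 + \left(-12 + u\right)} = \sqrt{-24 + u}$)
$\frac{29891 + k{\left(40,97 \right)}}{13114 - 3704} = \frac{29891 + \sqrt{-24 + 97}}{13114 - 3704} = \frac{29891 + \sqrt{73}}{9410} = \left(29891 + \sqrt{73}\right) \frac{1}{9410} = \frac{29891}{9410} + \frac{\sqrt{73}}{9410}$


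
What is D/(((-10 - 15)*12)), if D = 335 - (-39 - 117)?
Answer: -491/300 ≈ -1.6367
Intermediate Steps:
D = 491 (D = 335 - 1*(-156) = 335 + 156 = 491)
D/(((-10 - 15)*12)) = 491/(((-10 - 15)*12)) = 491/((-25*12)) = 491/(-300) = 491*(-1/300) = -491/300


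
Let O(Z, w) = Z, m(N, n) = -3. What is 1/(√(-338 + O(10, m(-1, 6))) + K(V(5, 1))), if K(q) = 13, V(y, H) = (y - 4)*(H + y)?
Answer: 13/497 - 2*I*√82/497 ≈ 0.026157 - 0.03644*I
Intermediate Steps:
V(y, H) = (-4 + y)*(H + y)
1/(√(-338 + O(10, m(-1, 6))) + K(V(5, 1))) = 1/(√(-338 + 10) + 13) = 1/(√(-328) + 13) = 1/(2*I*√82 + 13) = 1/(13 + 2*I*√82)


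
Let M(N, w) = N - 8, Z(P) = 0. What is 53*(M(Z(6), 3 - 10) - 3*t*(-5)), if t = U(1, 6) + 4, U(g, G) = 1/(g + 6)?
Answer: 20087/7 ≈ 2869.6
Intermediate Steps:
U(g, G) = 1/(6 + g)
M(N, w) = -8 + N
t = 29/7 (t = 1/(6 + 1) + 4 = 1/7 + 4 = 29/7 ≈ 4.1429)
53*(M(Z(6), 3 - 10) - 3*t*(-5)) = 53*((-8 + 0) - 3*29/7*(-5)) = 53*(-8 - 87/7*(-5)) = 53*(-8 + 435/7) = 53*(379/7) = 20087/7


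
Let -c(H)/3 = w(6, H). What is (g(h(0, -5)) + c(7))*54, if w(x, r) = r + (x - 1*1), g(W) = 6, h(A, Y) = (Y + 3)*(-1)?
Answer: -1620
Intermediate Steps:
h(A, Y) = -3 - Y (h(A, Y) = (3 + Y)*(-1) = -3 - Y)
w(x, r) = -1 + r + x (w(x, r) = r + (x - 1) = r + (-1 + x) = -1 + r + x)
c(H) = -15 - 3*H (c(H) = -3*(-1 + H + 6) = -3*(5 + H) = -15 - 3*H)
(g(h(0, -5)) + c(7))*54 = (6 + (-15 - 3*7))*54 = (6 + (-15 - 21))*54 = (6 - 36)*54 = -30*54 = -1620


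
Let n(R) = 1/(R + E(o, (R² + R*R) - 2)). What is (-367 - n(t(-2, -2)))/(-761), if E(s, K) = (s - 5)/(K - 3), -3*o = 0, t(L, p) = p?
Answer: 4034/8371 ≈ 0.48190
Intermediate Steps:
o = 0 (o = -⅓*0 = 0)
E(s, K) = (-5 + s)/(-3 + K)
n(R) = 1/(R - 5/(-5 + 2*R²)) (n(R) = 1/(R + (-5 + 0)/(-3 + ((R² + R*R) - 2))) = 1/(R - 5/(-3 + ((R² + R²) - 2))) = 1/(R - 5/(-3 + (2*R² - 2))) = 1/(R - 5/(-3 + (-2 + 2*R²))) = 1/(R - 5/(-5 + 2*R²)))
(-367 - n(t(-2, -2)))/(-761) = (-367 - (-5 + 2*(-2)²)/(-5 - 2*(-5 + 2*(-2)²)))/(-761) = (-367 - (-5 + 2*4)/(-5 - 2*(-5 + 2*4)))*(-1/761) = (-367 - (-5 + 8)/(-5 - 2*(-5 + 8)))*(-1/761) = (-367 - 3/(-5 - 2*3))*(-1/761) = (-367 - 3/(-5 - 6))*(-1/761) = (-367 - 3/(-11))*(-1/761) = (-367 - (-1)*3/11)*(-1/761) = (-367 - 1*(-3/11))*(-1/761) = (-367 + 3/11)*(-1/761) = -4034/11*(-1/761) = 4034/8371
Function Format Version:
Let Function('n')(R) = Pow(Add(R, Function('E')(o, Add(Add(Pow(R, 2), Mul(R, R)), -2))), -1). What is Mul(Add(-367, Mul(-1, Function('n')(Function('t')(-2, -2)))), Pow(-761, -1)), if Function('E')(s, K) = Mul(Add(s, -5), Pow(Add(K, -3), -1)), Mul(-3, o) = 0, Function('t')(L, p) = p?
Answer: Rational(4034, 8371) ≈ 0.48190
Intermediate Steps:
o = 0 (o = Mul(Rational(-1, 3), 0) = 0)
Function('E')(s, K) = Mul(Pow(Add(-3, K), -1), Add(-5, s)) (Function('E')(s, K) = Mul(Add(-5, s), Pow(Add(-3, K), -1)) = Mul(Pow(Add(-3, K), -1), Add(-5, s)))
Function('n')(R) = Pow(Add(R, Mul(-5, Pow(Add(-5, Mul(2, Pow(R, 2))), -1))), -1) (Function('n')(R) = Pow(Add(R, Mul(Pow(Add(-3, Add(Add(Pow(R, 2), Mul(R, R)), -2)), -1), Add(-5, 0))), -1) = Pow(Add(R, Mul(Pow(Add(-3, Add(Add(Pow(R, 2), Pow(R, 2)), -2)), -1), -5)), -1) = Pow(Add(R, Mul(Pow(Add(-3, Add(Mul(2, Pow(R, 2)), -2)), -1), -5)), -1) = Pow(Add(R, Mul(Pow(Add(-3, Add(-2, Mul(2, Pow(R, 2)))), -1), -5)), -1) = Pow(Add(R, Mul(Pow(Add(-5, Mul(2, Pow(R, 2))), -1), -5)), -1) = Pow(Add(R, Mul(-5, Pow(Add(-5, Mul(2, Pow(R, 2))), -1))), -1))
Mul(Add(-367, Mul(-1, Function('n')(Function('t')(-2, -2)))), Pow(-761, -1)) = Mul(Add(-367, Mul(-1, Mul(Pow(Add(-5, Mul(-2, Add(-5, Mul(2, Pow(-2, 2))))), -1), Add(-5, Mul(2, Pow(-2, 2)))))), Pow(-761, -1)) = Mul(Add(-367, Mul(-1, Mul(Pow(Add(-5, Mul(-2, Add(-5, Mul(2, 4)))), -1), Add(-5, Mul(2, 4))))), Rational(-1, 761)) = Mul(Add(-367, Mul(-1, Mul(Pow(Add(-5, Mul(-2, Add(-5, 8))), -1), Add(-5, 8)))), Rational(-1, 761)) = Mul(Add(-367, Mul(-1, Mul(Pow(Add(-5, Mul(-2, 3)), -1), 3))), Rational(-1, 761)) = Mul(Add(-367, Mul(-1, Mul(Pow(Add(-5, -6), -1), 3))), Rational(-1, 761)) = Mul(Add(-367, Mul(-1, Mul(Pow(-11, -1), 3))), Rational(-1, 761)) = Mul(Add(-367, Mul(-1, Mul(Rational(-1, 11), 3))), Rational(-1, 761)) = Mul(Add(-367, Mul(-1, Rational(-3, 11))), Rational(-1, 761)) = Mul(Add(-367, Rational(3, 11)), Rational(-1, 761)) = Mul(Rational(-4034, 11), Rational(-1, 761)) = Rational(4034, 8371)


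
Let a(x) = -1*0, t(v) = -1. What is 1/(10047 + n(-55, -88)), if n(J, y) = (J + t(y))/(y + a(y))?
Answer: 11/110524 ≈ 9.9526e-5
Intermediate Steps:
a(x) = 0
n(J, y) = (-1 + J)/y (n(J, y) = (J - 1)/(y + 0) = (-1 + J)/y)
1/(10047 + n(-55, -88)) = 1/(10047 + (-1 - 55)/(-88)) = 1/(10047 - 1/88*(-56)) = 1/(10047 + 7/11) = 1/(110524/11) = 11/110524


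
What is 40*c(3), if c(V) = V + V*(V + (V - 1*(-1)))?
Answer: 960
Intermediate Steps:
c(V) = V + V*(1 + 2*V) (c(V) = V + V*(V + (V + 1)) = V + V*(V + (1 + V)) = V + V*(1 + 2*V))
40*c(3) = 40*(2*3*(1 + 3)) = 40*(2*3*4) = 40*24 = 960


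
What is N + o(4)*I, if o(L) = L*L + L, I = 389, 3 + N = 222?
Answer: 7999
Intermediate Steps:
N = 219 (N = -3 + 222 = 219)
o(L) = L + L² (o(L) = L² + L = L + L²)
N + o(4)*I = 219 + (4*(1 + 4))*389 = 219 + (4*5)*389 = 219 + 20*389 = 219 + 7780 = 7999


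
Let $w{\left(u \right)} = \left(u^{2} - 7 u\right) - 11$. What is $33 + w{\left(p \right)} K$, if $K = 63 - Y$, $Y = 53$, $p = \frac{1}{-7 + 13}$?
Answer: $- \frac{1591}{18} \approx -88.389$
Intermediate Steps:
$p = \frac{1}{6} \approx 0.16667$
$K = 10$ ($K = 63 - 53 = 10$)
$w{\left(u \right)} = -11 + u^{2} - 7 u$
$33 + w{\left(p \right)} K = 33 + \left(-11 + \left(\frac{1}{6}\right)^{2} - \frac{7}{6}\right) 10 = 33 + \left(-11 + \frac{1}{36} - \frac{7}{6}\right) 10 = 33 - \frac{2185}{18} = - \frac{1591}{18}$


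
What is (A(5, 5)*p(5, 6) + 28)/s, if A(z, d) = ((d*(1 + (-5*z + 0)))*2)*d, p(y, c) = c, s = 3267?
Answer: -652/297 ≈ -2.1953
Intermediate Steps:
A(z, d) = 2*d²*(1 - 5*z) (A(z, d) = ((d*(1 - 5*z))*2)*d = (2*d*(1 - 5*z))*d = 2*d²*(1 - 5*z))
(A(5, 5)*p(5, 6) + 28)/s = ((5²*(2 - 10*5))*6 + 28)/3267 = ((25*(2 - 50))*6 + 28)*(1/3267) = ((25*(-48))*6 + 28)*(1/3267) = (-1200*6 + 28)*(1/3267) = (-7200 + 28)*(1/3267) = -7172*1/3267 = -652/297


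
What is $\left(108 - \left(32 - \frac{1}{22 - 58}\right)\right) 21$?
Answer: $\frac{19145}{12} \approx 1595.4$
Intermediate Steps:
$\left(108 - \left(32 - \frac{1}{22 - 58}\right)\right) 21 = \left(108 - \left(32 - \frac{1}{-36}\right)\right) 21 = \left(108 - \frac{1153}{36}\right) 21 = \frac{2735}{36} \cdot 21 = \frac{19145}{12}$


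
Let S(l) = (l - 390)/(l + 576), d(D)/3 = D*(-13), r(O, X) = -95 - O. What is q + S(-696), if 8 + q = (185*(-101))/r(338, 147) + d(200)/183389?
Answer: 70132477477/1588148740 ≈ 44.160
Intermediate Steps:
d(D) = -39*D (d(D) = 3*(D*(-13)) = 3*(-13*D) = -39*D)
q = 2787986569/79407437 (q = -8 + ((185*(-101))/(-95 - 1*338) - 39*200/183389) = -8 + (-18685/(-95 - 338) - 7800*1/183389) = -8 + (-18685/(-433) - 7800/183389) = -8 + (-18685*(-1/433) - 7800/183389) = -8 + (18685/433 - 7800/183389) = -8 + 3423246065/79407437 = 2787986569/79407437 ≈ 35.110)
S(l) = (-390 + l)/(576 + l)
q + S(-696) = 2787986569/79407437 + (-390 - 696)/(576 - 696) = 2787986569/79407437 - 1086/(-120) = 2787986569/79407437 - 1/120*(-1086) = 2787986569/79407437 + 181/20 = 70132477477/1588148740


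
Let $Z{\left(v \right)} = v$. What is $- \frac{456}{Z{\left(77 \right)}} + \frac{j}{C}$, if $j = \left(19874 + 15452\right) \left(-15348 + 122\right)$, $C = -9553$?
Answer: $\frac{41411916884}{735581} \approx 56298.0$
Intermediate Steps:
$j = -537873676$ ($j = 35326 \left(-15226\right) = -537873676$)
$- \frac{456}{Z{\left(77 \right)}} + \frac{j}{C} = - \frac{456}{77} - \frac{537873676}{-9553} = \left(-456\right) \frac{1}{77} - - \frac{537873676}{9553} = - \frac{456}{77} + \frac{537873676}{9553} = \frac{41411916884}{735581}$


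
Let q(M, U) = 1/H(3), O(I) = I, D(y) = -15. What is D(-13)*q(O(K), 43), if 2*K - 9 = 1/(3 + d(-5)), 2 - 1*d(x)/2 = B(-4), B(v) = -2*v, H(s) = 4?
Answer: -15/4 ≈ -3.7500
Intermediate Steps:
d(x) = -12 (d(x) = 4 - (-4)*(-4) = 4 - 2*8 = 4 - 16 = -12)
K = 40/9 (K = 9/2 + 1/(2*(3 - 12)) = 9/2 + (½)/(-9) = 9/2 + (½)*(-⅑) = 9/2 - 1/18 = 40/9 ≈ 4.4444)
q(M, U) = ¼ (q(M, U) = 1/4 = ¼)
D(-13)*q(O(K), 43) = -15*¼ = -15/4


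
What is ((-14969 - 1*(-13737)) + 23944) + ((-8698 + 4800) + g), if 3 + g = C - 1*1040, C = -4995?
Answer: 12776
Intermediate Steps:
g = -6038 (g = -3 + (-4995 - 1*1040) = -3 + (-4995 - 1040) = -3 - 6035 = -6038)
((-14969 - 1*(-13737)) + 23944) + ((-8698 + 4800) + g) = ((-14969 - 1*(-13737)) + 23944) + ((-8698 + 4800) - 6038) = ((-14969 + 13737) + 23944) + (-3898 - 6038) = (-1232 + 23944) - 9936 = 22712 - 9936 = 12776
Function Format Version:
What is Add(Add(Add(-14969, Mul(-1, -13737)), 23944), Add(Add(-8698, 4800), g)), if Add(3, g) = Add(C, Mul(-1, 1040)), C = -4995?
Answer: 12776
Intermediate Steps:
g = -6038 (g = Add(-3, Add(-4995, Mul(-1, 1040))) = Add(-3, Add(-4995, -1040)) = Add(-3, -6035) = -6038)
Add(Add(Add(-14969, Mul(-1, -13737)), 23944), Add(Add(-8698, 4800), g)) = Add(Add(Add(-14969, Mul(-1, -13737)), 23944), Add(Add(-8698, 4800), -6038)) = Add(Add(Add(-14969, 13737), 23944), Add(-3898, -6038)) = Add(Add(-1232, 23944), -9936) = Add(22712, -9936) = 12776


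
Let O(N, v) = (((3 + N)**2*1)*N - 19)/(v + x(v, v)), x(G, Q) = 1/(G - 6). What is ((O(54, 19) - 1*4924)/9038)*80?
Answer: 5296995/140089 ≈ 37.812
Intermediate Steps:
x(G, Q) = 1/(-6 + G)
O(N, v) = (-19 + N*(3 + N)**2)/(v + 1/(-6 + v)) (O(N, v) = (((3 + N)**2*1)*N - 19)/(v + 1/(-6 + v)) = ((3 + N)**2*N - 19)/(v + 1/(-6 + v)) = (N*(3 + N)**2 - 19)/(v + 1/(-6 + v)) = (-19 + N*(3 + N)**2)/(v + 1/(-6 + v)))
((O(54, 19) - 1*4924)/9038)*80 = (((-19 + 54*(3 + 54)**2)*(-6 + 19)/(1 + 19*(-6 + 19)) - 1*4924)/9038)*80 = (((-19 + 54*57**2)*13/(1 + 19*13) - 4924)*(1/9038))*80 = (((-19 + 54*3249)*13/(1 + 247) - 4924)*(1/9038))*80 = (((-19 + 175446)*13/248 - 4924)*(1/9038))*80 = (((1/248)*175427*13 - 4924)*(1/9038))*80 = ((2280551/248 - 4924)*(1/9038))*80 = ((1059399/248)*(1/9038))*80 = (1059399/2241424)*80 = 5296995/140089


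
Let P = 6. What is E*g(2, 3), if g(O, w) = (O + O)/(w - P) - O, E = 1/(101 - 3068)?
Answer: 10/8901 ≈ 0.0011235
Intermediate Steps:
E = -1/2967 (E = 1/(-2967) = -1/2967 ≈ -0.00033704)
g(O, w) = -O + 2*O/(-6 + w) (g(O, w) = (O + O)/(w - 1*6) - O = (2*O)/(w - 6) - O = (2*O)/(-6 + w) - O = 2*O/(-6 + w) - O = -O + 2*O/(-6 + w))
E*g(2, 3) = -2*(8 - 1*3)/(2967*(-6 + 3)) = -2*(8 - 3)/(2967*(-3)) = -2*(-1)*5/(2967*3) = -1/2967*(-10/3) = 10/8901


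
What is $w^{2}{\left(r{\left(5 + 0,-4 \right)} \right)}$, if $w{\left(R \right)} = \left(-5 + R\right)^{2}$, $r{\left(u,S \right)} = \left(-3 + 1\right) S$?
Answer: $81$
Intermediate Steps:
$r{\left(u,S \right)} = - 2 S$
$w^{2}{\left(r{\left(5 + 0,-4 \right)} \right)} = \left(\left(-5 - -8\right)^{2}\right)^{2} = \left(\left(-5 + 8\right)^{2}\right)^{2} = \left(3^{2}\right)^{2} = 9^{2} = 81$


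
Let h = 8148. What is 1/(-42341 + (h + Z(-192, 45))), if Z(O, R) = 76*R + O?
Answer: -1/30965 ≈ -3.2295e-5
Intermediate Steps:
Z(O, R) = O + 76*R
1/(-42341 + (h + Z(-192, 45))) = 1/(-42341 + (8148 + (-192 + 76*45))) = 1/(-42341 + (8148 + (-192 + 3420))) = 1/(-42341 + (8148 + 3228)) = 1/(-42341 + 11376) = 1/(-30965) = -1/30965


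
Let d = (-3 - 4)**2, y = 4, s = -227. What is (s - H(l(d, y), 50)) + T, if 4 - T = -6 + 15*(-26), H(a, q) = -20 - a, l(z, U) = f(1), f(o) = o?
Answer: 194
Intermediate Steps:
d = 49 (d = (-7)**2 = 49)
l(z, U) = 1
T = 400 (T = 4 - (-6 + 15*(-26)) = 4 - (-6 - 390) = 4 - 1*(-396) = 4 + 396 = 400)
(s - H(l(d, y), 50)) + T = (-227 - (-20 - 1*1)) + 400 = (-227 - (-20 - 1)) + 400 = (-227 - 1*(-21)) + 400 = (-227 + 21) + 400 = -206 + 400 = 194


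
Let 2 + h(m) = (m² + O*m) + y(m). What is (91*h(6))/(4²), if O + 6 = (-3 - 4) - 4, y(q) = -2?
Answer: -3185/8 ≈ -398.13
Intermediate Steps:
O = -17 (O = -6 + ((-3 - 4) - 4) = -6 + (-7 - 4) = -6 - 11 = -17)
h(m) = -4 + m² - 17*m (h(m) = -2 + ((m² - 17*m) - 2) = -2 + (-2 + m² - 17*m) = -4 + m² - 17*m)
(91*h(6))/(4²) = (91*(-4 + 6² - 17*6))/(4²) = (91*(-4 + 36 - 102))/16 = (91*(-70))*(1/16) = -6370*1/16 = -3185/8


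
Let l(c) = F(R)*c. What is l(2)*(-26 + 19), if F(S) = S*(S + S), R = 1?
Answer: -28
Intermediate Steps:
F(S) = 2*S² (F(S) = S*(2*S) = 2*S²)
l(c) = 2*c (l(c) = (2*1²)*c = (2*1)*c = 2*c)
l(2)*(-26 + 19) = (2*2)*(-26 + 19) = 4*(-7) = -28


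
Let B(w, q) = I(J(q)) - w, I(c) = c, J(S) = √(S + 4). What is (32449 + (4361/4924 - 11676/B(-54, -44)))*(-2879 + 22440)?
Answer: 2294576926885359/3638836 + 114197118*I*√10/739 ≈ 6.3058e+8 + 4.8866e+5*I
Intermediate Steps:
J(S) = √(4 + S)
B(w, q) = √(4 + q) - w
(32449 + (4361/4924 - 11676/B(-54, -44)))*(-2879 + 22440) = (32449 + (4361/4924 - 11676/(√(4 - 44) - 1*(-54))))*(-2879 + 22440) = (32449 + (4361*(1/4924) - 11676/(√(-40) + 54)))*19561 = (32449 + (4361/4924 - 11676/(2*I*√10 + 54)))*19561 = (32449 + (4361/4924 - 11676/(54 + 2*I*√10)))*19561 = (159783237/4924 - 11676/(54 + 2*I*√10))*19561 = 3125519898957/4924 - 228394236/(54 + 2*I*√10)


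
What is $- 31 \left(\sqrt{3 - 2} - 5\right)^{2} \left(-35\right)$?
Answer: $17360$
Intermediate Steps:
$- 31 \left(\sqrt{3 - 2} - 5\right)^{2} \left(-35\right) = - 31 \left(\sqrt{1} - 5\right)^{2} \left(-35\right) = - 31 \left(1 - 5\right)^{2} \left(-35\right) = - 31 \left(-4\right)^{2} \left(-35\right) = \left(-31\right) 16 \left(-35\right) = \left(-496\right) \left(-35\right) = 17360$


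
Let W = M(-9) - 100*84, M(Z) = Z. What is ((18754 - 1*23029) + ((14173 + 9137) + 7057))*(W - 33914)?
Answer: -1104291716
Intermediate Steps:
W = -8409 (W = -9 - 100*84 = -9 - 8400 = -8409)
((18754 - 1*23029) + ((14173 + 9137) + 7057))*(W - 33914) = ((18754 - 1*23029) + ((14173 + 9137) + 7057))*(-8409 - 33914) = ((18754 - 23029) + (23310 + 7057))*(-42323) = (-4275 + 30367)*(-42323) = 26092*(-42323) = -1104291716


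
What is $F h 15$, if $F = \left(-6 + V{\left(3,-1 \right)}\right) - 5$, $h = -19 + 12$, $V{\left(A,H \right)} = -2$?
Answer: $1365$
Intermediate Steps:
$h = -7$
$F = -13$ ($F = \left(-6 - 2\right) - 5 = -8 - 5 = -13$)
$F h 15 = \left(-13\right) \left(-7\right) 15 = 91 \cdot 15 = 1365$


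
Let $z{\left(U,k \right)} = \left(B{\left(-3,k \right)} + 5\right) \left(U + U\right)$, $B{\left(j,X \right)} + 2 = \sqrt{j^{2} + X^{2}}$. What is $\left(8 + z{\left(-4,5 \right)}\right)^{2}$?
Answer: $2432 + 256 \sqrt{34} \approx 3924.7$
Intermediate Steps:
$B{\left(j,X \right)} = -2 + \sqrt{X^{2} + j^{2}}$ ($B{\left(j,X \right)} = -2 + \sqrt{j^{2} + X^{2}} = -2 + \sqrt{X^{2} + j^{2}}$)
$z{\left(U,k \right)} = 2 U \left(3 + \sqrt{9 + k^{2}}\right)$ ($z{\left(U,k \right)} = \left(\left(-2 + \sqrt{k^{2} + \left(-3\right)^{2}}\right) + 5\right) \left(U + U\right) = \left(\left(-2 + \sqrt{k^{2} + 9}\right) + 5\right) 2 U = \left(\left(-2 + \sqrt{9 + k^{2}}\right) + 5\right) 2 U = \left(3 + \sqrt{9 + k^{2}}\right) 2 U = 2 U \left(3 + \sqrt{9 + k^{2}}\right)$)
$\left(8 + z{\left(-4,5 \right)}\right)^{2} = \left(8 + 2 \left(-4\right) \left(3 + \sqrt{9 + 5^{2}}\right)\right)^{2} = \left(8 + 2 \left(-4\right) \left(3 + \sqrt{9 + 25}\right)\right)^{2} = \left(8 + 2 \left(-4\right) \left(3 + \sqrt{34}\right)\right)^{2} = \left(8 - \left(24 + 8 \sqrt{34}\right)\right)^{2} = \left(-16 - 8 \sqrt{34}\right)^{2}$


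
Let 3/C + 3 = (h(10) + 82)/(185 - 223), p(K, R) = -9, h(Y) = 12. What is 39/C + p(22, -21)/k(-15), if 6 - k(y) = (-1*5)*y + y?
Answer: -8093/114 ≈ -70.991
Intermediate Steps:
k(y) = 6 + 4*y (k(y) = 6 - ((-1*5)*y + y) = 6 - (-5*y + y) = 6 - (-4)*y = 6 + 4*y)
C = -57/104 (C = 3/(-3 + (12 + 82)/(185 - 223)) = 3/(-3 + 94/(-38)) = 3/(-3 + 94*(-1/38)) = 3/(-3 - 47/19) = 3/(-104/19) = 3*(-19/104) = -57/104 ≈ -0.54808)
39/C + p(22, -21)/k(-15) = 39/(-57/104) - 9/(6 + 4*(-15)) = 39*(-104/57) - 9/(6 - 60) = -1352/19 - 9/(-54) = -1352/19 - 9*(-1/54) = -1352/19 + ⅙ = -8093/114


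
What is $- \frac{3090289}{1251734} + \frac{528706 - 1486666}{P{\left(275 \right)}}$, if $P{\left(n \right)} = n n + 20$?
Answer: $- \frac{31841689201}{2104164854} \approx -15.133$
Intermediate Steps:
$P{\left(n \right)} = 20 + n^{2}$ ($P{\left(n \right)} = n^{2} + 20 = 20 + n^{2}$)
$- \frac{3090289}{1251734} + \frac{528706 - 1486666}{P{\left(275 \right)}} = - \frac{3090289}{1251734} + \frac{528706 - 1486666}{20 + 275^{2}} = \left(-3090289\right) \frac{1}{1251734} - \frac{957960}{20 + 75625} = - \frac{3090289}{1251734} - \frac{957960}{75645} = - \frac{3090289}{1251734} - \frac{21288}{1681} = - \frac{31841689201}{2104164854}$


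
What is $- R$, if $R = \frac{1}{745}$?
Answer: $- \frac{1}{745} \approx -0.0013423$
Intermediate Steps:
$R = \frac{1}{745} \approx 0.0013423$
$- R = \left(-1\right) \frac{1}{745} = - \frac{1}{745}$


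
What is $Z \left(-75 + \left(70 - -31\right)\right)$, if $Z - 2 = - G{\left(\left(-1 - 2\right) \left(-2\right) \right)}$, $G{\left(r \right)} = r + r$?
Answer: $-260$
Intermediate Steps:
$G{\left(r \right)} = 2 r$
$Z = -10$ ($Z = 2 - 2 \left(-1 - 2\right) \left(-2\right) = 2 - 2 \left(\left(-3\right) \left(-2\right)\right) = 2 - 2 \cdot 6 = 2 - 12 = -10$)
$Z \left(-75 + \left(70 - -31\right)\right) = - 10 \left(-75 + \left(70 - -31\right)\right) = - 10 \left(-75 + \left(70 + 31\right)\right) = - 10 \left(-75 + 101\right) = \left(-10\right) 26 = -260$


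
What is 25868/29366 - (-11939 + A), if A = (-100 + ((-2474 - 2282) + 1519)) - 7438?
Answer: 333522596/14683 ≈ 22715.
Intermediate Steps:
A = -10775 (A = (-100 + (-4756 + 1519)) - 7438 = (-100 - 3237) - 7438 = -3337 - 7438 = -10775)
25868/29366 - (-11939 + A) = 25868/29366 - (-11939 - 10775) = 25868*(1/29366) - 1*(-22714) = 12934/14683 + 22714 = 333522596/14683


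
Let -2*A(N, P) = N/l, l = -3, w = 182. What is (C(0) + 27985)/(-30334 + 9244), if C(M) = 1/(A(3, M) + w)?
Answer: -10214527/7697850 ≈ -1.3269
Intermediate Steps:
A(N, P) = N/6 (A(N, P) = -N/(2*(-3)) = -N*(-1)/(2*3) = -(-1)*N/6 = N/6)
C(M) = 2/365 (C(M) = 1/((⅙)*3 + 182) = 1/(½ + 182) = 1/(365/2) = 2/365)
(C(0) + 27985)/(-30334 + 9244) = (2/365 + 27985)/(-30334 + 9244) = (10214527/365)/(-21090) = (10214527/365)*(-1/21090) = -10214527/7697850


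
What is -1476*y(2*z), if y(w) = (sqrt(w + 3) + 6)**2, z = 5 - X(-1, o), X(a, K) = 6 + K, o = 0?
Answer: -72324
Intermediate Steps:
z = -1 (z = 5 - (6 + 0) = 5 - 1*6 = 5 - 6 = -1)
y(w) = (6 + sqrt(3 + w))**2 (y(w) = (sqrt(3 + w) + 6)**2 = (6 + sqrt(3 + w))**2)
-1476*y(2*z) = -1476*(6 + sqrt(3 + 2*(-1)))**2 = -1476*(6 + sqrt(3 - 2))**2 = -1476*(6 + sqrt(1))**2 = -1476*(6 + 1)**2 = -1476*7**2 = -1476*49 = -72324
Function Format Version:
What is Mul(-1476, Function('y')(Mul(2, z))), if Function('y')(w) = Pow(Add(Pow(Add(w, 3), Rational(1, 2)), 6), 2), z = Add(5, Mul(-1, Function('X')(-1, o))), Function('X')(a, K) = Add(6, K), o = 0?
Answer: -72324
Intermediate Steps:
z = -1 (z = Add(5, Mul(-1, Add(6, 0))) = Add(5, Mul(-1, 6)) = Add(5, -6) = -1)
Function('y')(w) = Pow(Add(6, Pow(Add(3, w), Rational(1, 2))), 2) (Function('y')(w) = Pow(Add(Pow(Add(3, w), Rational(1, 2)), 6), 2) = Pow(Add(6, Pow(Add(3, w), Rational(1, 2))), 2))
Mul(-1476, Function('y')(Mul(2, z))) = Mul(-1476, Pow(Add(6, Pow(Add(3, Mul(2, -1)), Rational(1, 2))), 2)) = Mul(-1476, Pow(Add(6, Pow(Add(3, -2), Rational(1, 2))), 2)) = Mul(-1476, Pow(Add(6, Pow(1, Rational(1, 2))), 2)) = Mul(-1476, Pow(Add(6, 1), 2)) = Mul(-1476, Pow(7, 2)) = Mul(-1476, 49) = -72324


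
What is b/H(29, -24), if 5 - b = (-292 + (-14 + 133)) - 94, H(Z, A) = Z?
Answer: 272/29 ≈ 9.3793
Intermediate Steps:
b = 272 (b = 5 - ((-292 + (-14 + 133)) - 94) = 5 - ((-292 + 119) - 94) = 5 - (-173 - 94) = 5 - 1*(-267) = 5 + 267 = 272)
b/H(29, -24) = 272/29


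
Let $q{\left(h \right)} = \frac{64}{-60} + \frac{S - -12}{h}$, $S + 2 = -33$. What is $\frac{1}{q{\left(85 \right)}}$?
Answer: $- \frac{255}{341} \approx -0.7478$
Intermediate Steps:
$S = -35$ ($S = -2 - 33 = -35$)
$q{\left(h \right)} = - \frac{16}{15} - \frac{23}{h}$ ($q{\left(h \right)} = \frac{64}{-60} + \frac{-35 - -12}{h} = 64 \left(- \frac{1}{60}\right) + \frac{-35 + 12}{h} = - \frac{16}{15} - \frac{23}{h}$)
$\frac{1}{q{\left(85 \right)}} = \frac{1}{- \frac{16}{15} - \frac{23}{85}} = \frac{1}{- \frac{341}{255}} = - \frac{255}{341}$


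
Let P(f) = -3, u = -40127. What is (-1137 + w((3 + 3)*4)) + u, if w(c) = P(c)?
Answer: -41267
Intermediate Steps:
w(c) = -3
(-1137 + w((3 + 3)*4)) + u = (-1137 - 3) - 40127 = -1140 - 40127 = -41267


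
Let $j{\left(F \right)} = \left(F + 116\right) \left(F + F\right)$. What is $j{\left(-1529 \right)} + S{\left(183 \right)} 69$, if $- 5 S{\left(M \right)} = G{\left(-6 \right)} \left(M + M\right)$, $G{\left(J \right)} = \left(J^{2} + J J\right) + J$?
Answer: $\frac{19938006}{5} \approx 3.9876 \cdot 10^{6}$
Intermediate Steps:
$G{\left(J \right)} = J + 2 J^{2}$ ($G{\left(J \right)} = \left(J^{2} + J^{2}\right) + J = 2 J^{2} + J = J + 2 J^{2}$)
$j{\left(F \right)} = 2 F \left(116 + F\right)$ ($j{\left(F \right)} = \left(116 + F\right) 2 F = 2 F \left(116 + F\right)$)
$S{\left(M \right)} = - \frac{132 M}{5}$ ($S{\left(M \right)} = - \frac{- 6 \left(1 + 2 \left(-6\right)\right) \left(M + M\right)}{5} = - \frac{- 6 \left(1 - 12\right) 2 M}{5} = - \frac{\left(-6\right) \left(-11\right) 2 M}{5} = - \frac{66 \cdot 2 M}{5} = - \frac{132 M}{5}$)
$j{\left(-1529 \right)} + S{\left(183 \right)} 69 = 2 \left(-1529\right) \left(116 - 1529\right) + \left(- \frac{132}{5}\right) 183 \cdot 69 = 2 \left(-1529\right) \left(-1413\right) - \frac{1666764}{5} = 4320954 - \frac{1666764}{5} = \frac{19938006}{5}$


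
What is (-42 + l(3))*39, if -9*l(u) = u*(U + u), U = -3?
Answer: -1638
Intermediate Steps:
l(u) = -u*(-3 + u)/9
(-42 + l(3))*39 = (-42 + (⅑)*3*(3 - 1*3))*39 = (-42 + (⅑)*3*(3 - 3))*39 = (-42 + (⅑)*3*0)*39 = (-42 + 0)*39 = -42*39 = -1638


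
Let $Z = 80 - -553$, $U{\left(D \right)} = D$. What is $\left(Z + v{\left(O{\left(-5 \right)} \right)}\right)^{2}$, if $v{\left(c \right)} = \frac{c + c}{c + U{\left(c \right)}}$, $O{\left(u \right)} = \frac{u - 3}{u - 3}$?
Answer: $401956$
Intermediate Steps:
$O{\left(u \right)} = 1$ ($O{\left(u \right)} = \frac{-3 + u}{-3 + u} = 1$)
$v{\left(c \right)} = 1$ ($v{\left(c \right)} = \frac{c + c}{c + c} = \frac{2 c}{2 c} = 2 c \frac{1}{2 c} = 1$)
$Z = 633$ ($Z = 80 + 553 = 633$)
$\left(Z + v{\left(O{\left(-5 \right)} \right)}\right)^{2} = \left(633 + 1\right)^{2} = 634^{2} = 401956$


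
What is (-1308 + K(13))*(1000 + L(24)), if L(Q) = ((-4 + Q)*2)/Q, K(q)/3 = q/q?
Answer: -1307175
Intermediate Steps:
K(q) = 3 (K(q) = 3*(q/q) = 3*1 = 3)
L(Q) = (-8 + 2*Q)/Q
(-1308 + K(13))*(1000 + L(24)) = (-1308 + 3)*(1000 + (2 - 8/24)) = -1305*(1000 + (2 - 8*1/24)) = -1305*(1000 + (2 - ⅓)) = -1305*(1000 + 5/3) = -1305*3005/3 = -1307175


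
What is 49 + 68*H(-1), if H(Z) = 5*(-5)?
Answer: -1651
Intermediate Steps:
H(Z) = -25
49 + 68*H(-1) = 49 + 68*(-25) = 49 - 1700 = -1651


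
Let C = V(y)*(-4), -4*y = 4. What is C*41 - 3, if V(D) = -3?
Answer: 489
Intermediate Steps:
y = -1 (y = -¼*4 = -1)
C = 12 (C = -3*(-4) = 12)
C*41 - 3 = 12*41 - 3 = 492 - 3 = 489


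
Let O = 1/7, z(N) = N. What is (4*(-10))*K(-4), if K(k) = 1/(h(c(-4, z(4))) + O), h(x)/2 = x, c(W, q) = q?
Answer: -280/57 ≈ -4.9123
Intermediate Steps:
O = ⅐ ≈ 0.14286
h(x) = 2*x
K(k) = 7/57 (K(k) = 1/(2*4 + ⅐) = 1/(8 + ⅐) = 1/(57/7) = 7/57)
(4*(-10))*K(-4) = (4*(-10))*(7/57) = -40*7/57 = -280/57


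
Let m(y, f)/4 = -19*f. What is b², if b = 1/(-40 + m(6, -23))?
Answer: 1/2917264 ≈ 3.4279e-7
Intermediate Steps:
m(y, f) = -76*f (m(y, f) = 4*(-19*f) = -76*f)
b = 1/1708 (b = 1/(-40 - 76*(-23)) = 1/(-40 + 1748) = 1/1708 ≈ 0.00058548)
b² = (1/1708)² = 1/2917264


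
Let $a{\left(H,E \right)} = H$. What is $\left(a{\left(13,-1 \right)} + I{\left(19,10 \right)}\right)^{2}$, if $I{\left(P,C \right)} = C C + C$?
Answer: $15129$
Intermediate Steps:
$I{\left(P,C \right)} = C + C^{2}$ ($I{\left(P,C \right)} = C^{2} + C = C + C^{2}$)
$\left(a{\left(13,-1 \right)} + I{\left(19,10 \right)}\right)^{2} = \left(13 + 10 \left(1 + 10\right)\right)^{2} = \left(13 + 10 \cdot 11\right)^{2} = \left(13 + 110\right)^{2} = 123^{2} = 15129$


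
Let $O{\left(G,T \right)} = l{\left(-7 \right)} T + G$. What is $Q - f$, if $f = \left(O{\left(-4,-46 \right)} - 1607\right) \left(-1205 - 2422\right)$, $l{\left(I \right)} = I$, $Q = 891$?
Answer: $-4674312$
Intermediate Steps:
$O{\left(G,T \right)} = G - 7 T$ ($O{\left(G,T \right)} = - 7 T + G = G - 7 T$)
$f = 4675203$ ($f = \left(\left(-4 - -322\right) - 1607\right) \left(-1205 - 2422\right) = \left(\left(-4 + 322\right) - 1607\right) \left(-3627\right) = \left(318 - 1607\right) \left(-3627\right) = \left(-1289\right) \left(-3627\right) = 4675203$)
$Q - f = 891 - 4675203 = -4674312$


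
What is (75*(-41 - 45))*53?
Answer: -341850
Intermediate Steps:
(75*(-41 - 45))*53 = (75*(-86))*53 = -6450*53 = -341850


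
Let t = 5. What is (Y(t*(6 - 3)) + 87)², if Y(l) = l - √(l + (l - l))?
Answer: (102 - √15)² ≈ 9628.9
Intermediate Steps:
Y(l) = l - √l (Y(l) = l - √(l + 0) = l - √l)
(Y(t*(6 - 3)) + 87)² = ((5*(6 - 3) - √(5*(6 - 3))) + 87)² = ((5*3 - √(5*3)) + 87)² = ((15 - √15) + 87)² = (102 - √15)²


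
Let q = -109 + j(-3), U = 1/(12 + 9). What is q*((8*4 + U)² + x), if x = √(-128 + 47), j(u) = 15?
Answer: -42575326/441 - 846*I ≈ -96543.0 - 846.0*I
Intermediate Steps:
x = 9*I (x = √(-81) = 9*I ≈ 9.0*I)
U = 1/21 ≈ 0.047619
q = -94 (q = -109 + 15 = -94)
q*((8*4 + U)² + x) = -94*((8*4 + 1/21)² + 9*I) = -94*((32 + 1/21)² + 9*I) = -94*((673/21)² + 9*I) = -94*(452929/441 + 9*I) = -42575326/441 - 846*I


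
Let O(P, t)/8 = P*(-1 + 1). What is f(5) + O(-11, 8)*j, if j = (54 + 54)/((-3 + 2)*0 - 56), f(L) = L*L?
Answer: 25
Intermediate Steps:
f(L) = L²
O(P, t) = 0 (O(P, t) = 8*(P*(-1 + 1)) = 8*(P*0) = 8*0 = 0)
j = -27/14 (j = 108/(-1*0 - 56) = 108/(0 - 56) = 108/(-56) = 108*(-1/56) = -27/14 ≈ -1.9286)
f(5) + O(-11, 8)*j = 5² + 0*(-27/14) = 25 + 0 = 25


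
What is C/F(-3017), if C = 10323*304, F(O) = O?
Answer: -3138192/3017 ≈ -1040.2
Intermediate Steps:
C = 3138192
C/F(-3017) = 3138192/(-3017) = 3138192*(-1/3017) = -3138192/3017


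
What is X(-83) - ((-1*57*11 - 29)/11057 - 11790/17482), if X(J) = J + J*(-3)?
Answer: 16114688453/96649237 ≈ 166.73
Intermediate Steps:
X(J) = -2*J (X(J) = J - 3*J = -2*J)
X(-83) - ((-1*57*11 - 29)/11057 - 11790/17482) = -2*(-83) - ((-1*57*11 - 29)/11057 - 11790/17482) = 166 - ((-57*11 - 29)*(1/11057) - 11790*1/17482) = 166 - ((-627 - 29)*(1/11057) - 5895/8741) = 166 - (-656*1/11057 - 5895/8741) = 166 - (-656/11057 - 5895/8741) = 166 - 1*(-70915111/96649237) = 166 + 70915111/96649237 = 16114688453/96649237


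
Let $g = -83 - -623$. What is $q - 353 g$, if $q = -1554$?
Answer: $-192174$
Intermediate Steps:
$g = 540$ ($g = -83 + 623 = 540$)
$q - 353 g = -1554 - 190620 = -192174$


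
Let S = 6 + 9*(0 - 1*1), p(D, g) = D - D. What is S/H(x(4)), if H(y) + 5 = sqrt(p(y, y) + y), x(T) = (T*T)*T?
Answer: -1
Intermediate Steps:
p(D, g) = 0
x(T) = T**3 (x(T) = T**2*T = T**3)
H(y) = -5 + sqrt(y) (H(y) = -5 + sqrt(0 + y) = -5 + sqrt(y))
S = -3 (S = 6 + 9*(0 - 1) = 6 + 9*(-1) = 6 - 9 = -3)
S/H(x(4)) = -3/(-5 + sqrt(4**3)) = -3/(-5 + sqrt(64)) = -3/(-5 + 8) = -3/3 = -3*1/3 = -1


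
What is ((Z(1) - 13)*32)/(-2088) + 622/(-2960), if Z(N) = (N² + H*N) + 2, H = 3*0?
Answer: -21971/386280 ≈ -0.056878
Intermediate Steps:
H = 0
Z(N) = 2 + N² (Z(N) = (N² + 0*N) + 2 = (N² + 0) + 2 = N² + 2 = 2 + N²)
((Z(1) - 13)*32)/(-2088) + 622/(-2960) = (((2 + 1²) - 13)*32)/(-2088) + 622/(-2960) = (((2 + 1) - 13)*32)*(-1/2088) + 622*(-1/2960) = ((3 - 13)*32)*(-1/2088) - 311/1480 = -10*32*(-1/2088) - 311/1480 = -320*(-1/2088) - 311/1480 = 40/261 - 311/1480 = -21971/386280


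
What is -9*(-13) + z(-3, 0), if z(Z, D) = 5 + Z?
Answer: 119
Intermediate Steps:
-9*(-13) + z(-3, 0) = -9*(-13) + (5 - 3) = 117 + 2 = 119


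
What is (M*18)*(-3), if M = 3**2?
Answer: -486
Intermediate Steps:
M = 9
(M*18)*(-3) = (9*18)*(-3) = 162*(-3) = -486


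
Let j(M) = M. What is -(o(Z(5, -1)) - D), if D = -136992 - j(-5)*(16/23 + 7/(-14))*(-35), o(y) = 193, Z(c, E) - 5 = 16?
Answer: -6312085/46 ≈ -1.3722e+5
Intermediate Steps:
Z(c, E) = 21 (Z(c, E) = 5 + 16 = 21)
D = -6303207/46 (D = -136992 - (-5*(16/23 + 7/(-14)))*(-35) = -136992 - (-5*(16*(1/23) + 7*(-1/14)))*(-35) = -136992 - (-5*(16/23 - 1/2))*(-35) = -136992 - (-5*9/46)*(-35) = -136992 - (-45)*(-35)/46 = -136992 - 1*1575/46 = -136992 - 1575/46 = -6303207/46 ≈ -1.3703e+5)
-(o(Z(5, -1)) - D) = -(193 - 1*(-6303207/46)) = -(193 + 6303207/46) = -1*6312085/46 = -6312085/46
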